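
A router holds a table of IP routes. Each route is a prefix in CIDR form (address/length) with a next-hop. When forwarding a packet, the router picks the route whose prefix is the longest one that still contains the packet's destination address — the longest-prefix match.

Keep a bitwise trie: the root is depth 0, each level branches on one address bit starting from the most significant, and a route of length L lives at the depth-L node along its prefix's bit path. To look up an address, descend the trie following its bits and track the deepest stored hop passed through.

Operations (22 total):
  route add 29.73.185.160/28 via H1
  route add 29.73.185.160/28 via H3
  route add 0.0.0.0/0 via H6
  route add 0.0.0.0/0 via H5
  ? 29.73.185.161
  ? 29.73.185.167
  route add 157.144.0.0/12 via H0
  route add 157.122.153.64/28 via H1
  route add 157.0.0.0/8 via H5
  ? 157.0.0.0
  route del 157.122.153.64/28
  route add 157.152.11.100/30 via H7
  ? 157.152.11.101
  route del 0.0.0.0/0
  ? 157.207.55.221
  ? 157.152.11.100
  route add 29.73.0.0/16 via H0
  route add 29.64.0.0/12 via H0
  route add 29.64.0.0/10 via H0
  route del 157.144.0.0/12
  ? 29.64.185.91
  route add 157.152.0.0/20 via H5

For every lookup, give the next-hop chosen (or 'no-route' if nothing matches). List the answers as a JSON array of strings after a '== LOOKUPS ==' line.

Apply in order:
  add 29.73.185.160/28 -> H1 at depth 28
  add 29.73.185.160/28 -> H3 at depth 28
  add 0.0.0.0/0 -> H6 at depth 0
  add 0.0.0.0/0 -> H5 at depth 0
  lookup 29.73.185.161: bits 0001110101001001101110011010 walk d0:H5→d1:-→d2:-→d3:-→d4:-→d5:-→d6:-→d7:-→d8:-→d9:-→d10:-→d11:-→d12:-→d13:-→d14:-→d15:-→d16:-→d17:-→d18:-→d19:-→d20:-→d21:-→d22:-→d23:-→d24:-→d25:-→d26:-→d27:-→d28:H3 -> H3
  lookup 29.73.185.167: bits 0001110101001001101110011010 walk d0:H5→d1:-→d2:-→d3:-→d4:-→d5:-→d6:-→d7:-→d8:-→d9:-→d10:-→d11:-→d12:-→d13:-→d14:-→d15:-→d16:-→d17:-→d18:-→d19:-→d20:-→d21:-→d22:-→d23:-→d24:-→d25:-→d26:-→d27:-→d28:H3 -> H3
  add 157.144.0.0/12 -> H0 at depth 12
  add 157.122.153.64/28 -> H1 at depth 28
  add 157.0.0.0/8 -> H5 at depth 8
  lookup 157.0.0.0: bits 100111010 walk d0:H5→d1:-→d2:-→d3:-→d4:-→d5:-→d6:-→d7:-→d8:H5→d9:- -> H5
  del 157.122.153.64/28 (clear depth 28)
  add 157.152.11.100/30 -> H7 at depth 30
  lookup 157.152.11.101: bits 100111011001100000001011011001 walk d0:H5→d1:-→d2:-→d3:-→d4:-→d5:-→d6:-→d7:-→d8:H5→d9:-→d10:-→d11:-→d12:H0→d13:-→d14:-→d15:-→d16:-→d17:-→d18:-→d19:-→d20:-→d21:-→d22:-→d23:-→d24:-→d25:-→d26:-→d27:-→d28:-→d29:-→d30:H7 -> H7
  del 0.0.0.0/0 (clear depth 0)
  lookup 157.207.55.221: bits 100111011 walk d0:-→d1:-→d2:-→d3:-→d4:-→d5:-→d6:-→d7:-→d8:H5→d9:- -> H5
  lookup 157.152.11.100: bits 100111011001100000001011011001 walk d0:-→d1:-→d2:-→d3:-→d4:-→d5:-→d6:-→d7:-→d8:H5→d9:-→d10:-→d11:-→d12:H0→d13:-→d14:-→d15:-→d16:-→d17:-→d18:-→d19:-→d20:-→d21:-→d22:-→d23:-→d24:-→d25:-→d26:-→d27:-→d28:-→d29:-→d30:H7 -> H7
  add 29.73.0.0/16 -> H0 at depth 16
  add 29.64.0.0/12 -> H0 at depth 12
  add 29.64.0.0/10 -> H0 at depth 10
  del 157.144.0.0/12 (clear depth 12)
  lookup 29.64.185.91: bits 000111010100 walk d0:-→d1:-→d2:-→d3:-→d4:-→d5:-→d6:-→d7:-→d8:-→d9:-→d10:H0→d11:-→d12:H0 -> H0
  add 157.152.0.0/20 -> H5 at depth 20

== LOOKUPS ==
["H3","H3","H5","H7","H5","H7","H0"]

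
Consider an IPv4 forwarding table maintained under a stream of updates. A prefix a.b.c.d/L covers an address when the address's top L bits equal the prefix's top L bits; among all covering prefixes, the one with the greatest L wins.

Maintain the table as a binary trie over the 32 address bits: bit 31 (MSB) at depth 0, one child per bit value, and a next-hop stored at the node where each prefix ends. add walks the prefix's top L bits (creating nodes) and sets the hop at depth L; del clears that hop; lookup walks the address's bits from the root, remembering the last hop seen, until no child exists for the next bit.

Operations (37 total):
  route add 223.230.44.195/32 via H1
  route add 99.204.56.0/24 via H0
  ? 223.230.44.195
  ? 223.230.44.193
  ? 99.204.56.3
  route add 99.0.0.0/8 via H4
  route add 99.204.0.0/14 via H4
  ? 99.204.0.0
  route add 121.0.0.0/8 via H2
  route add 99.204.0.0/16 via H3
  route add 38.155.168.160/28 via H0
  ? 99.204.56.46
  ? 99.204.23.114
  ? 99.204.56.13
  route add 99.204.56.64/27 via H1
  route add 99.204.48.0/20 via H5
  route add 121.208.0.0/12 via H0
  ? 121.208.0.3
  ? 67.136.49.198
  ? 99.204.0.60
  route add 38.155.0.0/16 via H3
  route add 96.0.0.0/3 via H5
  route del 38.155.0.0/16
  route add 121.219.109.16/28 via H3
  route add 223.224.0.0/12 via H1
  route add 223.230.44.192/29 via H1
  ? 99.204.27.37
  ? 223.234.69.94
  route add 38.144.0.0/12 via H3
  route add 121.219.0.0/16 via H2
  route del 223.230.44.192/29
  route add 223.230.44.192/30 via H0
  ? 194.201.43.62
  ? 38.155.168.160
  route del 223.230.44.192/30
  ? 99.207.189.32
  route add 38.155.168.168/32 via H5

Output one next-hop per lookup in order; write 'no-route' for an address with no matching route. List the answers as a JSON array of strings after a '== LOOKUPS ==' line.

Trace:
  + 223.230.44.195/32 (H1) depth=32
  + 99.204.56.0/24 (H0) depth=24
  lookup 223.230.44.195: bits 11011111111001100010110011000011 walk d0:-→d1:-→d2:-→d3:-→d4:-→d5:-→d6:-→d7:-→d8:-→d9:-→d10:-→d11:-→d12:-→d13:-→d14:-→d15:-→d16:-→d17:-→d18:-→d19:-→d20:-→d21:-→d22:-→d23:-→d24:-→d25:-→d26:-→d27:-→d28:-→d29:-→d30:-→d31:-→d32:H1 -> H1
  lookup 223.230.44.193: bits 110111111110011000101100110000 walk d0:-→d1:-→d2:-→d3:-→d4:-→d5:-→d6:-→d7:-→d8:-→d9:-→d10:-→d11:-→d12:-→d13:-→d14:-→d15:-→d16:-→d17:-→d18:-→d19:-→d20:-→d21:-→d22:-→d23:-→d24:-→d25:-→d26:-→d27:-→d28:-→d29:-→d30:- -> no-route
  lookup 99.204.56.3: bits 011000111100110000111000 walk d0:-→d1:-→d2:-→d3:-→d4:-→d5:-→d6:-→d7:-→d8:-→d9:-→d10:-→d11:-→d12:-→d13:-→d14:-→d15:-→d16:-→d17:-→d18:-→d19:-→d20:-→d21:-→d22:-→d23:-→d24:H0 -> H0
  + 99.0.0.0/8 (H4) depth=8
  + 99.204.0.0/14 (H4) depth=14
  lookup 99.204.0.0: bits 011000111100110000 walk d0:-→d1:-→d2:-→d3:-→d4:-→d5:-→d6:-→d7:-→d8:H4→d9:-→d10:-→d11:-→d12:-→d13:-→d14:H4→d15:-→d16:-→d17:-→d18:- -> H4
  + 121.0.0.0/8 (H2) depth=8
  + 99.204.0.0/16 (H3) depth=16
  + 38.155.168.160/28 (H0) depth=28
  lookup 99.204.56.46: bits 011000111100110000111000 walk d0:-→d1:-→d2:-→d3:-→d4:-→d5:-→d6:-→d7:-→d8:H4→d9:-→d10:-→d11:-→d12:-→d13:-→d14:H4→d15:-→d16:H3→d17:-→d18:-→d19:-→d20:-→d21:-→d22:-→d23:-→d24:H0 -> H0
  lookup 99.204.23.114: bits 011000111100110000 walk d0:-→d1:-→d2:-→d3:-→d4:-→d5:-→d6:-→d7:-→d8:H4→d9:-→d10:-→d11:-→d12:-→d13:-→d14:H4→d15:-→d16:H3→d17:-→d18:- -> H3
  lookup 99.204.56.13: bits 011000111100110000111000 walk d0:-→d1:-→d2:-→d3:-→d4:-→d5:-→d6:-→d7:-→d8:H4→d9:-→d10:-→d11:-→d12:-→d13:-→d14:H4→d15:-→d16:H3→d17:-→d18:-→d19:-→d20:-→d21:-→d22:-→d23:-→d24:H0 -> H0
  + 99.204.56.64/27 (H1) depth=27
  + 99.204.48.0/20 (H5) depth=20
  + 121.208.0.0/12 (H0) depth=12
  lookup 121.208.0.3: bits 011110011101 walk d0:-→d1:-→d2:-→d3:-→d4:-→d5:-→d6:-→d7:-→d8:H2→d9:-→d10:-→d11:-→d12:H0 -> H0
  lookup 67.136.49.198: bits 01 walk d0:-→d1:-→d2:- -> no-route
  lookup 99.204.0.60: bits 011000111100110000 walk d0:-→d1:-→d2:-→d3:-→d4:-→d5:-→d6:-→d7:-→d8:H4→d9:-→d10:-→d11:-→d12:-→d13:-→d14:H4→d15:-→d16:H3→d17:-→d18:- -> H3
  + 38.155.0.0/16 (H3) depth=16
  + 96.0.0.0/3 (H5) depth=3
  del 38.155.0.0/16 (clear depth 16)
  + 121.219.109.16/28 (H3) depth=28
  + 223.224.0.0/12 (H1) depth=12
  + 223.230.44.192/29 (H1) depth=29
  lookup 99.204.27.37: bits 011000111100110000 walk d0:-→d1:-→d2:-→d3:H5→d4:-→d5:-→d6:-→d7:-→d8:H4→d9:-→d10:-→d11:-→d12:-→d13:-→d14:H4→d15:-→d16:H3→d17:-→d18:- -> H3
  lookup 223.234.69.94: bits 110111111110 walk d0:-→d1:-→d2:-→d3:-→d4:-→d5:-→d6:-→d7:-→d8:-→d9:-→d10:-→d11:-→d12:H1 -> H1
  + 38.144.0.0/12 (H3) depth=12
  + 121.219.0.0/16 (H2) depth=16
  del 223.230.44.192/29 (clear depth 29)
  + 223.230.44.192/30 (H0) depth=30
  lookup 194.201.43.62: bits 110 walk d0:-→d1:-→d2:-→d3:- -> no-route
  lookup 38.155.168.160: bits 0010011010011011101010001010 walk d0:-→d1:-→d2:-→d3:-→d4:-→d5:-→d6:-→d7:-→d8:-→d9:-→d10:-→d11:-→d12:H3→d13:-→d14:-→d15:-→d16:-→d17:-→d18:-→d19:-→d20:-→d21:-→d22:-→d23:-→d24:-→d25:-→d26:-→d27:-→d28:H0 -> H0
  del 223.230.44.192/30 (clear depth 30)
  lookup 99.207.189.32: bits 01100011110011 walk d0:-→d1:-→d2:-→d3:H5→d4:-→d5:-→d6:-→d7:-→d8:H4→d9:-→d10:-→d11:-→d12:-→d13:-→d14:H4 -> H4
  + 38.155.168.168/32 (H5) depth=32

== LOOKUPS ==
["H1","no-route","H0","H4","H0","H3","H0","H0","no-route","H3","H3","H1","no-route","H0","H4"]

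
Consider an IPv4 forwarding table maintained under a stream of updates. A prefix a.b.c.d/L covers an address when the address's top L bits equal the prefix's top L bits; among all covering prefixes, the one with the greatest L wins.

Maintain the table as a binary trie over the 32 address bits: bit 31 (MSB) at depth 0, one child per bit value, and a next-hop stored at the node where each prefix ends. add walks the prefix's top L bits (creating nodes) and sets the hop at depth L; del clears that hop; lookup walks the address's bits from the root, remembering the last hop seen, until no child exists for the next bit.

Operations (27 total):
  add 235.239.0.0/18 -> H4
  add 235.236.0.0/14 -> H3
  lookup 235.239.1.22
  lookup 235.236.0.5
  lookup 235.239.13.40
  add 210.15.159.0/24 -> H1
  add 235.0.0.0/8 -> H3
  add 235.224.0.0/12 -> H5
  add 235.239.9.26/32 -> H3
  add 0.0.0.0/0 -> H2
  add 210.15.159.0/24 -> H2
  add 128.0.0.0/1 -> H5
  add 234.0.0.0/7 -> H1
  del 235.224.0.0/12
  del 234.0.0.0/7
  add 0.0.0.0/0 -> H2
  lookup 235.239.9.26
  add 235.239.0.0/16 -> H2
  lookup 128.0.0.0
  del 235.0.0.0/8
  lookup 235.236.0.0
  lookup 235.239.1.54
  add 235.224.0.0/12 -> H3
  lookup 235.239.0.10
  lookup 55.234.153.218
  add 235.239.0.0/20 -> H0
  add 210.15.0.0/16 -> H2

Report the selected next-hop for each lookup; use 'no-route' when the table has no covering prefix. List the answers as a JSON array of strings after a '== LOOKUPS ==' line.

Trace:
  + 235.239.0.0/18 (H4) depth=18
  + 235.236.0.0/14 (H3) depth=14
  lookup 235.239.1.22: bits 111010111110111100 walk d0:-→d1:-→d2:-→d3:-→d4:-→d5:-→d6:-→d7:-→d8:-→d9:-→d10:-→d11:-→d12:-→d13:-→d14:H3→d15:-→d16:-→d17:-→d18:H4 -> H4
  lookup 235.236.0.5: bits 11101011111011 walk d0:-→d1:-→d2:-→d3:-→d4:-→d5:-→d6:-→d7:-→d8:-→d9:-→d10:-→d11:-→d12:-→d13:-→d14:H3 -> H3
  lookup 235.239.13.40: bits 111010111110111100 walk d0:-→d1:-→d2:-→d3:-→d4:-→d5:-→d6:-→d7:-→d8:-→d9:-→d10:-→d11:-→d12:-→d13:-→d14:H3→d15:-→d16:-→d17:-→d18:H4 -> H4
  + 210.15.159.0/24 (H1) depth=24
  + 235.0.0.0/8 (H3) depth=8
  + 235.224.0.0/12 (H5) depth=12
  + 235.239.9.26/32 (H3) depth=32
  + 0.0.0.0/0 (H2) depth=0
  + 210.15.159.0/24 (H2) depth=24
  + 128.0.0.0/1 (H5) depth=1
  + 234.0.0.0/7 (H1) depth=7
  del 235.224.0.0/12 (clear depth 12)
  del 234.0.0.0/7 (clear depth 7)
  + 0.0.0.0/0 (H2) depth=0
  lookup 235.239.9.26: bits 11101011111011110000100100011010 walk d0:H2→d1:H5→d2:-→d3:-→d4:-→d5:-→d6:-→d7:-→d8:H3→d9:-→d10:-→d11:-→d12:-→d13:-→d14:H3→d15:-→d16:-→d17:-→d18:H4→d19:-→d20:-→d21:-→d22:-→d23:-→d24:-→d25:-→d26:-→d27:-→d28:-→d29:-→d30:-→d31:-→d32:H3 -> H3
  + 235.239.0.0/16 (H2) depth=16
  lookup 128.0.0.0: bits 1 walk d0:H2→d1:H5 -> H5
  del 235.0.0.0/8 (clear depth 8)
  lookup 235.236.0.0: bits 11101011111011 walk d0:H2→d1:H5→d2:-→d3:-→d4:-→d5:-→d6:-→d7:-→d8:-→d9:-→d10:-→d11:-→d12:-→d13:-→d14:H3 -> H3
  lookup 235.239.1.54: bits 11101011111011110000 walk d0:H2→d1:H5→d2:-→d3:-→d4:-→d5:-→d6:-→d7:-→d8:-→d9:-→d10:-→d11:-→d12:-→d13:-→d14:H3→d15:-→d16:H2→d17:-→d18:H4→d19:-→d20:- -> H4
  + 235.224.0.0/12 (H3) depth=12
  lookup 235.239.0.10: bits 11101011111011110000 walk d0:H2→d1:H5→d2:-→d3:-→d4:-→d5:-→d6:-→d7:-→d8:-→d9:-→d10:-→d11:-→d12:H3→d13:-→d14:H3→d15:-→d16:H2→d17:-→d18:H4→d19:-→d20:- -> H4
  lookup 55.234.153.218: bits ε walk d0:H2 -> H2
  + 235.239.0.0/20 (H0) depth=20
  + 210.15.0.0/16 (H2) depth=16

== LOOKUPS ==
["H4","H3","H4","H3","H5","H3","H4","H4","H2"]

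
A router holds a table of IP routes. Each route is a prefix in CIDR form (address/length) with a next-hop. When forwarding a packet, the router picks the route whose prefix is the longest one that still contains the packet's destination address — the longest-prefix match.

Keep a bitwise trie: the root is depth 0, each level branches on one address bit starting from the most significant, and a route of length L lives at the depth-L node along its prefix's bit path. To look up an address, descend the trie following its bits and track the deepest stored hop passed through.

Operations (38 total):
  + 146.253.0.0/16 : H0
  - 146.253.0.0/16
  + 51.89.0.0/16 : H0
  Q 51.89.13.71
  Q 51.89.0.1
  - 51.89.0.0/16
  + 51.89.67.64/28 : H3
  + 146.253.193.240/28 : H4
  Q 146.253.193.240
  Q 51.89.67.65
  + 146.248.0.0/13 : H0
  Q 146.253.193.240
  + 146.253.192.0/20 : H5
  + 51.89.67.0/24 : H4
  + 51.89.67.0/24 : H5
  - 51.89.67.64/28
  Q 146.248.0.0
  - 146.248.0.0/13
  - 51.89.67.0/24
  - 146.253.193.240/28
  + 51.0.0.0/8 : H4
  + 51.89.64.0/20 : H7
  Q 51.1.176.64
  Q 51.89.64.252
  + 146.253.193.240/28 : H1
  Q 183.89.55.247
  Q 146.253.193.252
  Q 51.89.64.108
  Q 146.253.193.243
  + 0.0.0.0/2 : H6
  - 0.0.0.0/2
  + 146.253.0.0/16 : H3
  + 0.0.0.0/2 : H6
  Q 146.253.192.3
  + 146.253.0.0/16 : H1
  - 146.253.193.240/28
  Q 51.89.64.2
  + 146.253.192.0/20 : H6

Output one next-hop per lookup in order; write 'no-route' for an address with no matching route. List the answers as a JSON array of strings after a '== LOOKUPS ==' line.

Process each operation:
  + 146.253.0.0/16 (H0) depth=16
  del 146.253.0.0/16 (clear depth 16)
  + 51.89.0.0/16 (H0) depth=16
  Q 51.89.13.71: descend 0011001101011001 ; hops seen [H0] ; pick H0
  Q 51.89.0.1: descend 0011001101011001 ; hops seen [H0] ; pick H0
  del 51.89.0.0/16 (clear depth 16)
  + 51.89.67.64/28 (H3) depth=28
  + 146.253.193.240/28 (H4) depth=28
  Q 146.253.193.240: descend 1001001011111101110000011111 ; hops seen [H4] ; pick H4
  Q 51.89.67.65: descend 0011001101011001010000110100 ; hops seen [H3] ; pick H3
  + 146.248.0.0/13 (H0) depth=13
  Q 146.253.193.240: descend 1001001011111101110000011111 ; hops seen [H0,H4] ; pick H4
  + 146.253.192.0/20 (H5) depth=20
  + 51.89.67.0/24 (H4) depth=24
  + 51.89.67.0/24 (H5) depth=24
  del 51.89.67.64/28 (clear depth 28)
  Q 146.248.0.0: descend 1001001011111 ; hops seen [H0] ; pick H0
  del 146.248.0.0/13 (clear depth 13)
  del 51.89.67.0/24 (clear depth 24)
  del 146.253.193.240/28 (clear depth 28)
  + 51.0.0.0/8 (H4) depth=8
  + 51.89.64.0/20 (H7) depth=20
  Q 51.1.176.64: descend 001100110 ; hops seen [H4] ; pick H4
  Q 51.89.64.252: descend 0011001101011001010000 ; hops seen [H4,H7] ; pick H7
  + 146.253.193.240/28 (H1) depth=28
  Q 183.89.55.247: descend 10 ; hops seen [∅] ; pick no-route
  Q 146.253.193.252: descend 1001001011111101110000011111 ; hops seen [H5,H1] ; pick H1
  Q 51.89.64.108: descend 0011001101011001010000 ; hops seen [H4,H7] ; pick H7
  Q 146.253.193.243: descend 1001001011111101110000011111 ; hops seen [H5,H1] ; pick H1
  + 0.0.0.0/2 (H6) depth=2
  del 0.0.0.0/2 (clear depth 2)
  + 146.253.0.0/16 (H3) depth=16
  + 0.0.0.0/2 (H6) depth=2
  Q 146.253.192.3: descend 10010010111111011100000 ; hops seen [H3,H5] ; pick H5
  + 146.253.0.0/16 (H1) depth=16
  del 146.253.193.240/28 (clear depth 28)
  Q 51.89.64.2: descend 0011001101011001010000 ; hops seen [H6,H4,H7] ; pick H7
  + 146.253.192.0/20 (H6) depth=20

== LOOKUPS ==
["H0","H0","H4","H3","H4","H0","H4","H7","no-route","H1","H7","H1","H5","H7"]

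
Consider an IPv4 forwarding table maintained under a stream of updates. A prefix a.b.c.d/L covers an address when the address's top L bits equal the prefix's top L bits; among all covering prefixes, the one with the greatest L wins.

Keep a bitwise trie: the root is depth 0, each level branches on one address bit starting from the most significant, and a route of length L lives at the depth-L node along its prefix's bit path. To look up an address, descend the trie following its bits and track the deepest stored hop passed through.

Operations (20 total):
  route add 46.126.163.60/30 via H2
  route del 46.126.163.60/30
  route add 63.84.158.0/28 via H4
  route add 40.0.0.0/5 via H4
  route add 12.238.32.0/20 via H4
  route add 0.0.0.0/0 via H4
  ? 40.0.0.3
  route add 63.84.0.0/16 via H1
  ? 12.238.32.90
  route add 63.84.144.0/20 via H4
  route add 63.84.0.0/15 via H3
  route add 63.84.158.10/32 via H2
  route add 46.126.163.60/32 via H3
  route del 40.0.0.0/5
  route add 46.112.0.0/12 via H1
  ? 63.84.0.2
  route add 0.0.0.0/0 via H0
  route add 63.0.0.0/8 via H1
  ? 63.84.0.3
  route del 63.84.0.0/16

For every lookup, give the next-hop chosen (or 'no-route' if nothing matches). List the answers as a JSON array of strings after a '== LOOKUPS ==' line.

Process each operation:
  add 46.126.163.60/30 -> H2 at depth 30
  - 46.126.163.60/30 clear@30
  add 63.84.158.0/28 -> H4 at depth 28
  add 40.0.0.0/5 -> H4 at depth 5
  add 12.238.32.0/20 -> H4 at depth 20
  add 0.0.0.0/0 -> H4 at depth 0
  lookup 40.0.0.3: bits 00101 walk d0:H4→d1:-→d2:-→d3:-→d4:-→d5:H4 -> H4
  add 63.84.0.0/16 -> H1 at depth 16
  lookup 12.238.32.90: bits 00001100111011100010 walk d0:H4→d1:-→d2:-→d3:-→d4:-→d5:-→d6:-→d7:-→d8:-→d9:-→d10:-→d11:-→d12:-→d13:-→d14:-→d15:-→d16:-→d17:-→d18:-→d19:-→d20:H4 -> H4
  add 63.84.144.0/20 -> H4 at depth 20
  add 63.84.0.0/15 -> H3 at depth 15
  add 63.84.158.10/32 -> H2 at depth 32
  add 46.126.163.60/32 -> H3 at depth 32
  - 40.0.0.0/5 clear@5
  add 46.112.0.0/12 -> H1 at depth 12
  lookup 63.84.0.2: bits 0011111101010100 walk d0:H4→d1:-→d2:-→d3:-→d4:-→d5:-→d6:-→d7:-→d8:-→d9:-→d10:-→d11:-→d12:-→d13:-→d14:-→d15:H3→d16:H1 -> H1
  add 0.0.0.0/0 -> H0 at depth 0
  add 63.0.0.0/8 -> H1 at depth 8
  lookup 63.84.0.3: bits 0011111101010100 walk d0:H0→d1:-→d2:-→d3:-→d4:-→d5:-→d6:-→d7:-→d8:H1→d9:-→d10:-→d11:-→d12:-→d13:-→d14:-→d15:H3→d16:H1 -> H1
  - 63.84.0.0/16 clear@16

== LOOKUPS ==
["H4","H4","H1","H1"]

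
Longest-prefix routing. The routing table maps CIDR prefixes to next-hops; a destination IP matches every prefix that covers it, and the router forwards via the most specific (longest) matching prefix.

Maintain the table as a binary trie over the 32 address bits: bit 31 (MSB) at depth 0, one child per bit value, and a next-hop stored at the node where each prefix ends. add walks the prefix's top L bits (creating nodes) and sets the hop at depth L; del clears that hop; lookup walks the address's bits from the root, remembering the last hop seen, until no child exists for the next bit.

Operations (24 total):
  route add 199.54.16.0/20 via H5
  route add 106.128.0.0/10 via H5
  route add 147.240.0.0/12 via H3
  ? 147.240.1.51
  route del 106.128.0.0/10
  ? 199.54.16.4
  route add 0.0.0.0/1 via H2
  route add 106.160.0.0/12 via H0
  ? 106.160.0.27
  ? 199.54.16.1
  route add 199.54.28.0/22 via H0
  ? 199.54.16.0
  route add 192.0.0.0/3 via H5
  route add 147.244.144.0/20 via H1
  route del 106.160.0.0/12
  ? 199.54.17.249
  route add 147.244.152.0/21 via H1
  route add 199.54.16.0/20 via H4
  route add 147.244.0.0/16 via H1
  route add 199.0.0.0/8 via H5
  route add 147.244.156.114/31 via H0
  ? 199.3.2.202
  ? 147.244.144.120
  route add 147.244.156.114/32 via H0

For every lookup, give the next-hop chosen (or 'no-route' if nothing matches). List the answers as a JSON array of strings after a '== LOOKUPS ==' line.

Apply in order:
  + 199.54.16.0/20 (H5) depth=20
  + 106.128.0.0/10 (H5) depth=10
  + 147.240.0.0/12 (H3) depth=12
  lookup 147.240.1.51: bits 100100111111 walk d0:-→d1:-→d2:-→d3:-→d4:-→d5:-→d6:-→d7:-→d8:-→d9:-→d10:-→d11:-→d12:H3 -> H3
  - 106.128.0.0/10 clear@10
  lookup 199.54.16.4: bits 11000111001101100001 walk d0:-→d1:-→d2:-→d3:-→d4:-→d5:-→d6:-→d7:-→d8:-→d9:-→d10:-→d11:-→d12:-→d13:-→d14:-→d15:-→d16:-→d17:-→d18:-→d19:-→d20:H5 -> H5
  + 0.0.0.0/1 (H2) depth=1
  + 106.160.0.0/12 (H0) depth=12
  lookup 106.160.0.27: bits 011010101010 walk d0:-→d1:H2→d2:-→d3:-→d4:-→d5:-→d6:-→d7:-→d8:-→d9:-→d10:-→d11:-→d12:H0 -> H0
  lookup 199.54.16.1: bits 11000111001101100001 walk d0:-→d1:-→d2:-→d3:-→d4:-→d5:-→d6:-→d7:-→d8:-→d9:-→d10:-→d11:-→d12:-→d13:-→d14:-→d15:-→d16:-→d17:-→d18:-→d19:-→d20:H5 -> H5
  + 199.54.28.0/22 (H0) depth=22
  lookup 199.54.16.0: bits 11000111001101100001 walk d0:-→d1:-→d2:-→d3:-→d4:-→d5:-→d6:-→d7:-→d8:-→d9:-→d10:-→d11:-→d12:-→d13:-→d14:-→d15:-→d16:-→d17:-→d18:-→d19:-→d20:H5 -> H5
  + 192.0.0.0/3 (H5) depth=3
  + 147.244.144.0/20 (H1) depth=20
  - 106.160.0.0/12 clear@12
  lookup 199.54.17.249: bits 11000111001101100001 walk d0:-→d1:-→d2:-→d3:H5→d4:-→d5:-→d6:-→d7:-→d8:-→d9:-→d10:-→d11:-→d12:-→d13:-→d14:-→d15:-→d16:-→d17:-→d18:-→d19:-→d20:H5 -> H5
  + 147.244.152.0/21 (H1) depth=21
  + 199.54.16.0/20 (H4) depth=20
  + 147.244.0.0/16 (H1) depth=16
  + 199.0.0.0/8 (H5) depth=8
  + 147.244.156.114/31 (H0) depth=31
  lookup 199.3.2.202: bits 1100011100 walk d0:-→d1:-→d2:-→d3:H5→d4:-→d5:-→d6:-→d7:-→d8:H5→d9:-→d10:- -> H5
  lookup 147.244.144.120: bits 10010011111101001001 walk d0:-→d1:-→d2:-→d3:-→d4:-→d5:-→d6:-→d7:-→d8:-→d9:-→d10:-→d11:-→d12:H3→d13:-→d14:-→d15:-→d16:H1→d17:-→d18:-→d19:-→d20:H1 -> H1
  + 147.244.156.114/32 (H0) depth=32

== LOOKUPS ==
["H3","H5","H0","H5","H5","H5","H5","H1"]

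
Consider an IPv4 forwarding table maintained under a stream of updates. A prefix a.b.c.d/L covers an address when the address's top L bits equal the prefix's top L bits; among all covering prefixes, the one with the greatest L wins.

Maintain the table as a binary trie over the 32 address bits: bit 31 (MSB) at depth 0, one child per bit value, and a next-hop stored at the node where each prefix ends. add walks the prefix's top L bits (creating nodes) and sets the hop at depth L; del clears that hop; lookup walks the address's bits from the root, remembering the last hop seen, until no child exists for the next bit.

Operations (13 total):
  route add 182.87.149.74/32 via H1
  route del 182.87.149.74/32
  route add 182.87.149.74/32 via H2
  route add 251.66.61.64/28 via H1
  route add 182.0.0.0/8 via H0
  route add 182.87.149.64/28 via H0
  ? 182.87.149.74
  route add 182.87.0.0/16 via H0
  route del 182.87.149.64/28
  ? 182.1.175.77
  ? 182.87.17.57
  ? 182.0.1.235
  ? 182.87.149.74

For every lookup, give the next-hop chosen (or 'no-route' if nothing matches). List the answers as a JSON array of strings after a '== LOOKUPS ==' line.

Trace:
  add 182.87.149.74/32 -> H1 at depth 32
  del 182.87.149.74/32 (clear depth 32)
  add 182.87.149.74/32 -> H2 at depth 32
  add 251.66.61.64/28 -> H1 at depth 28
  add 182.0.0.0/8 -> H0 at depth 8
  add 182.87.149.64/28 -> H0 at depth 28
  ? 182.87.149.74  path d0:-→d1:-→d2:-→d3:-→d4:-→d5:-→d6:-→d7:-→d8:H0→d9:-→d10:-→d11:-→d12:-→d13:-→d14:-→d15:-→d16:-→d17:-→d18:-→d19:-→d20:-→d21:-→d22:-→d23:-→d24:-→d25:-→d26:-→d27:-→d28:H0→d29:-→d30:-→d31:-→d32:H2  best=H2
  add 182.87.0.0/16 -> H0 at depth 16
  del 182.87.149.64/28 (clear depth 28)
  ? 182.1.175.77  path d0:-→d1:-→d2:-→d3:-→d4:-→d5:-→d6:-→d7:-→d8:H0→d9:-  best=H0
  ? 182.87.17.57  path d0:-→d1:-→d2:-→d3:-→d4:-→d5:-→d6:-→d7:-→d8:H0→d9:-→d10:-→d11:-→d12:-→d13:-→d14:-→d15:-→d16:H0  best=H0
  ? 182.0.1.235  path d0:-→d1:-→d2:-→d3:-→d4:-→d5:-→d6:-→d7:-→d8:H0→d9:-  best=H0
  ? 182.87.149.74  path d0:-→d1:-→d2:-→d3:-→d4:-→d5:-→d6:-→d7:-→d8:H0→d9:-→d10:-→d11:-→d12:-→d13:-→d14:-→d15:-→d16:H0→d17:-→d18:-→d19:-→d20:-→d21:-→d22:-→d23:-→d24:-→d25:-→d26:-→d27:-→d28:-→d29:-→d30:-→d31:-→d32:H2  best=H2

== LOOKUPS ==
["H2","H0","H0","H0","H2"]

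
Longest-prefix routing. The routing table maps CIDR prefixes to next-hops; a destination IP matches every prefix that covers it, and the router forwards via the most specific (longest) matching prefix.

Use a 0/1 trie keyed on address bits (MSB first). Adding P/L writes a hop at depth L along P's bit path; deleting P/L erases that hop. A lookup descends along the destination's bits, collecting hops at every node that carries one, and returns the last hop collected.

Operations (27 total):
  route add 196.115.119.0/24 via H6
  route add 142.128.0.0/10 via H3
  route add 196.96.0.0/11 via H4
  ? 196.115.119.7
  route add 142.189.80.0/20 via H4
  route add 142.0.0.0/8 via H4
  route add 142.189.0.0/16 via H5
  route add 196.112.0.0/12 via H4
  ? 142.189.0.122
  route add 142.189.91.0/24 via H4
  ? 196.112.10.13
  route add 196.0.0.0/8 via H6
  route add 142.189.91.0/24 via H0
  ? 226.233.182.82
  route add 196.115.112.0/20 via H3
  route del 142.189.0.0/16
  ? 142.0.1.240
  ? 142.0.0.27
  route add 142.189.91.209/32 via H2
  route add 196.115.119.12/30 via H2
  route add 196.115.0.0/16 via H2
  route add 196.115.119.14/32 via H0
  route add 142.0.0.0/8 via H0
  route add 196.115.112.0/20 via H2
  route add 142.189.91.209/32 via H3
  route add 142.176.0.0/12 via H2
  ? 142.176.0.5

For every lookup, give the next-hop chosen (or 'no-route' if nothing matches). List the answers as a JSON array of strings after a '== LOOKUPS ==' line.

Process each operation:
  + 196.115.119.0/24 (H6) depth=24
  + 142.128.0.0/10 (H3) depth=10
  + 196.96.0.0/11 (H4) depth=11
  Q 196.115.119.7: descend 110001000111001101110111 ; hops seen [H4,H6] ; pick H6
  + 142.189.80.0/20 (H4) depth=20
  + 142.0.0.0/8 (H4) depth=8
  + 142.189.0.0/16 (H5) depth=16
  + 196.112.0.0/12 (H4) depth=12
  Q 142.189.0.122: descend 10001110101111010 ; hops seen [H4,H3,H5] ; pick H5
  + 142.189.91.0/24 (H4) depth=24
  Q 196.112.10.13: descend 11000100011100 ; hops seen [H4,H4] ; pick H4
  + 196.0.0.0/8 (H6) depth=8
  + 142.189.91.0/24 (H0) depth=24
  Q 226.233.182.82: descend 11 ; hops seen [∅] ; pick no-route
  + 196.115.112.0/20 (H3) depth=20
  - 142.189.0.0/16 clear@16
  Q 142.0.1.240: descend 10001110 ; hops seen [H4] ; pick H4
  Q 142.0.0.27: descend 10001110 ; hops seen [H4] ; pick H4
  + 142.189.91.209/32 (H2) depth=32
  + 196.115.119.12/30 (H2) depth=30
  + 196.115.0.0/16 (H2) depth=16
  + 196.115.119.14/32 (H0) depth=32
  + 142.0.0.0/8 (H0) depth=8
  + 196.115.112.0/20 (H2) depth=20
  + 142.189.91.209/32 (H3) depth=32
  + 142.176.0.0/12 (H2) depth=12
  Q 142.176.0.5: descend 100011101011 ; hops seen [H0,H3,H2] ; pick H2

== LOOKUPS ==
["H6","H5","H4","no-route","H4","H4","H2"]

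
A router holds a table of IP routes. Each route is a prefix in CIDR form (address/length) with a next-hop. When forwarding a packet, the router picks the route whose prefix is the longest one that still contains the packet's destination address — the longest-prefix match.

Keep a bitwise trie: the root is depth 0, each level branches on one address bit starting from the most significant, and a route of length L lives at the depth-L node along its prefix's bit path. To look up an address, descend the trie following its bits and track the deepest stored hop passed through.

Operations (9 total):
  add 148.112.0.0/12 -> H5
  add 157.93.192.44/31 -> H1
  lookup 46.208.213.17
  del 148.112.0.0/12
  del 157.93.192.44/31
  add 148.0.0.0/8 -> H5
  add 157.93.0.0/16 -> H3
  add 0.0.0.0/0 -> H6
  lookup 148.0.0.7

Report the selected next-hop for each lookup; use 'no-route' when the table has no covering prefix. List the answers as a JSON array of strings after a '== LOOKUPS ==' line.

Trace:
  add 148.112.0.0/12 -> H5 at depth 12
  add 157.93.192.44/31 -> H1 at depth 31
  ? 46.208.213.17  path d0:-  best=no-route
  - 148.112.0.0/12 clear@12
  - 157.93.192.44/31 clear@31
  add 148.0.0.0/8 -> H5 at depth 8
  add 157.93.0.0/16 -> H3 at depth 16
  add 0.0.0.0/0 -> H6 at depth 0
  ? 148.0.0.7  path d0:H6→d1:-→d2:-→d3:-→d4:-→d5:-→d6:-→d7:-→d8:H5→d9:-  best=H5

== LOOKUPS ==
["no-route","H5"]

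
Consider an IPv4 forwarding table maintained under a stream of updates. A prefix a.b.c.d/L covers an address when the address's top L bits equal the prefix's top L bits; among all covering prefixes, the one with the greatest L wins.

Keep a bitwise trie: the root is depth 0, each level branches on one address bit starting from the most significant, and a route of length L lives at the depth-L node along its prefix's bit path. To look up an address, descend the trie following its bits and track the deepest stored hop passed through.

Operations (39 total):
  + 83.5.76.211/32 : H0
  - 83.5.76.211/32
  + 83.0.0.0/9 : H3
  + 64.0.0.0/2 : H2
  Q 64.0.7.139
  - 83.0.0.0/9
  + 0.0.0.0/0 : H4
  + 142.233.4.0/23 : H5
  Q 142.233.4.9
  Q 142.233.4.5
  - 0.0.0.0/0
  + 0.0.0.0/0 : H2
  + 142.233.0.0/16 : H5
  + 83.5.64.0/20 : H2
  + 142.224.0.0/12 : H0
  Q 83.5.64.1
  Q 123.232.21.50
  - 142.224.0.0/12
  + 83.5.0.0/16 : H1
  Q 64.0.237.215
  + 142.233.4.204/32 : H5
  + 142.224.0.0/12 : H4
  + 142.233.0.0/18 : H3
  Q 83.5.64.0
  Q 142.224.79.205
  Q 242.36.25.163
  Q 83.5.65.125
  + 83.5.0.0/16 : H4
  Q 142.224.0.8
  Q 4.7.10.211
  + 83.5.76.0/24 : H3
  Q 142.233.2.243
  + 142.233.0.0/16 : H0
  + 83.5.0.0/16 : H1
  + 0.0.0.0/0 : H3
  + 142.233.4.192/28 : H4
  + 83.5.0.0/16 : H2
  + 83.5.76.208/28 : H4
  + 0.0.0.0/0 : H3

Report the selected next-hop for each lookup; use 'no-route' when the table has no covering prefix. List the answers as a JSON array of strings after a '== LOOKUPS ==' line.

Process each operation:
  add 83.5.76.211/32 -> H0 at depth 32
  del 83.5.76.211/32 (clear depth 32)
  add 83.0.0.0/9 -> H3 at depth 9
  add 64.0.0.0/2 -> H2 at depth 2
  Q 64.0.7.139: descend 010 ; hops seen [H2] ; pick H2
  del 83.0.0.0/9 (clear depth 9)
  add 0.0.0.0/0 -> H4 at depth 0
  add 142.233.4.0/23 -> H5 at depth 23
  Q 142.233.4.9: descend 10001110111010010000010 ; hops seen [H4,H5] ; pick H5
  Q 142.233.4.5: descend 10001110111010010000010 ; hops seen [H4,H5] ; pick H5
  del 0.0.0.0/0 (clear depth 0)
  add 0.0.0.0/0 -> H2 at depth 0
  add 142.233.0.0/16 -> H5 at depth 16
  add 83.5.64.0/20 -> H2 at depth 20
  add 142.224.0.0/12 -> H0 at depth 12
  Q 83.5.64.1: descend 01010011000001010100 ; hops seen [H2,H2,H2] ; pick H2
  Q 123.232.21.50: descend 01 ; hops seen [H2,H2] ; pick H2
  del 142.224.0.0/12 (clear depth 12)
  add 83.5.0.0/16 -> H1 at depth 16
  Q 64.0.237.215: descend 010 ; hops seen [H2,H2] ; pick H2
  add 142.233.4.204/32 -> H5 at depth 32
  add 142.224.0.0/12 -> H4 at depth 12
  add 142.233.0.0/18 -> H3 at depth 18
  Q 83.5.64.0: descend 01010011000001010100 ; hops seen [H2,H2,H1,H2] ; pick H2
  Q 142.224.79.205: descend 100011101110 ; hops seen [H2,H4] ; pick H4
  Q 242.36.25.163: descend 1 ; hops seen [H2] ; pick H2
  Q 83.5.65.125: descend 01010011000001010100 ; hops seen [H2,H2,H1,H2] ; pick H2
  add 83.5.0.0/16 -> H4 at depth 16
  Q 142.224.0.8: descend 100011101110 ; hops seen [H2,H4] ; pick H4
  Q 4.7.10.211: descend 0 ; hops seen [H2] ; pick H2
  add 83.5.76.0/24 -> H3 at depth 24
  Q 142.233.2.243: descend 100011101110100100000 ; hops seen [H2,H4,H5,H3] ; pick H3
  add 142.233.0.0/16 -> H0 at depth 16
  add 83.5.0.0/16 -> H1 at depth 16
  add 0.0.0.0/0 -> H3 at depth 0
  add 142.233.4.192/28 -> H4 at depth 28
  add 83.5.0.0/16 -> H2 at depth 16
  add 83.5.76.208/28 -> H4 at depth 28
  add 0.0.0.0/0 -> H3 at depth 0

== LOOKUPS ==
["H2","H5","H5","H2","H2","H2","H2","H4","H2","H2","H4","H2","H3"]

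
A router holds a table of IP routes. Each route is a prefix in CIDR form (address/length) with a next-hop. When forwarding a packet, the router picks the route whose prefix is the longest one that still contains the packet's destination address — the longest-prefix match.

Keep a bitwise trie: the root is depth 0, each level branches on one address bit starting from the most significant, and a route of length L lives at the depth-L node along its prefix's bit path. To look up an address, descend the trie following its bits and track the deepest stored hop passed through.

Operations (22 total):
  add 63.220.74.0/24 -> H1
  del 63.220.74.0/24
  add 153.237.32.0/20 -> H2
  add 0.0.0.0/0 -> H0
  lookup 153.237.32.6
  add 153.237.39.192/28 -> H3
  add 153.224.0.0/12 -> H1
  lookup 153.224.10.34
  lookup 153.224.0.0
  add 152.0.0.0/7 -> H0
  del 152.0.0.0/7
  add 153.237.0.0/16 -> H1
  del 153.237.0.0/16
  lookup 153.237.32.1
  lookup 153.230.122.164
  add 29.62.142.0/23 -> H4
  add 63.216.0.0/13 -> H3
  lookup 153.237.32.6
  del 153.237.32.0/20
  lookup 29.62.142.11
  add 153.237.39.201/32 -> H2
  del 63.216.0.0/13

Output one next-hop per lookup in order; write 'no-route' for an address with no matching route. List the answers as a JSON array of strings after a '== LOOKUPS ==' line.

Process each operation:
  + 63.220.74.0/24 (H1) depth=24
  del 63.220.74.0/24 (clear depth 24)
  + 153.237.32.0/20 (H2) depth=20
  + 0.0.0.0/0 (H0) depth=0
  lookup 153.237.32.6: bits 10011001111011010010 walk d0:H0→d1:-→d2:-→d3:-→d4:-→d5:-→d6:-→d7:-→d8:-→d9:-→d10:-→d11:-→d12:-→d13:-→d14:-→d15:-→d16:-→d17:-→d18:-→d19:-→d20:H2 -> H2
  + 153.237.39.192/28 (H3) depth=28
  + 153.224.0.0/12 (H1) depth=12
  lookup 153.224.10.34: bits 100110011110 walk d0:H0→d1:-→d2:-→d3:-→d4:-→d5:-→d6:-→d7:-→d8:-→d9:-→d10:-→d11:-→d12:H1 -> H1
  lookup 153.224.0.0: bits 100110011110 walk d0:H0→d1:-→d2:-→d3:-→d4:-→d5:-→d6:-→d7:-→d8:-→d9:-→d10:-→d11:-→d12:H1 -> H1
  + 152.0.0.0/7 (H0) depth=7
  del 152.0.0.0/7 (clear depth 7)
  + 153.237.0.0/16 (H1) depth=16
  del 153.237.0.0/16 (clear depth 16)
  lookup 153.237.32.1: bits 100110011110110100100 walk d0:H0→d1:-→d2:-→d3:-→d4:-→d5:-→d6:-→d7:-→d8:-→d9:-→d10:-→d11:-→d12:H1→d13:-→d14:-→d15:-→d16:-→d17:-→d18:-→d19:-→d20:H2→d21:- -> H2
  lookup 153.230.122.164: bits 100110011110 walk d0:H0→d1:-→d2:-→d3:-→d4:-→d5:-→d6:-→d7:-→d8:-→d9:-→d10:-→d11:-→d12:H1 -> H1
  + 29.62.142.0/23 (H4) depth=23
  + 63.216.0.0/13 (H3) depth=13
  lookup 153.237.32.6: bits 100110011110110100100 walk d0:H0→d1:-→d2:-→d3:-→d4:-→d5:-→d6:-→d7:-→d8:-→d9:-→d10:-→d11:-→d12:H1→d13:-→d14:-→d15:-→d16:-→d17:-→d18:-→d19:-→d20:H2→d21:- -> H2
  del 153.237.32.0/20 (clear depth 20)
  lookup 29.62.142.11: bits 00011101001111101000111 walk d0:H0→d1:-→d2:-→d3:-→d4:-→d5:-→d6:-→d7:-→d8:-→d9:-→d10:-→d11:-→d12:-→d13:-→d14:-→d15:-→d16:-→d17:-→d18:-→d19:-→d20:-→d21:-→d22:-→d23:H4 -> H4
  + 153.237.39.201/32 (H2) depth=32
  del 63.216.0.0/13 (clear depth 13)

== LOOKUPS ==
["H2","H1","H1","H2","H1","H2","H4"]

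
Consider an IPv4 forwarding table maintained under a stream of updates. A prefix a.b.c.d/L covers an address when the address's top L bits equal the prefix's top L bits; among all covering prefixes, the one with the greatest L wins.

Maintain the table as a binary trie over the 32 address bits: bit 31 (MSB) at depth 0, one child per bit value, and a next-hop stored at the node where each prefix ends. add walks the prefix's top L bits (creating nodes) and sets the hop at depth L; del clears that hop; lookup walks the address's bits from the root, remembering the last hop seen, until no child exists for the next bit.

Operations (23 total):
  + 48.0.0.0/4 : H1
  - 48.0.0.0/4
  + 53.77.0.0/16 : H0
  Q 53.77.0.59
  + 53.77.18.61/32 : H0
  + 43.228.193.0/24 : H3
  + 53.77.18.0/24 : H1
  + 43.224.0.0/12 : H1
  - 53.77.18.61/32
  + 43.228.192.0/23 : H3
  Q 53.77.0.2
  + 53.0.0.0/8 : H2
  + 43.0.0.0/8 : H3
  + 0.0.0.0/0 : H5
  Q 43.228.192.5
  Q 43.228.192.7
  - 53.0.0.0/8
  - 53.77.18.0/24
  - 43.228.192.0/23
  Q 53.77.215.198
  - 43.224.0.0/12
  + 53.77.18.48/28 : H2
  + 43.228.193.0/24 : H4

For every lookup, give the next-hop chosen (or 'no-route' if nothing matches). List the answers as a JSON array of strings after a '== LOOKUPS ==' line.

Trace:
  + 48.0.0.0/4 (H1) depth=4
  del 48.0.0.0/4 (clear depth 4)
  + 53.77.0.0/16 (H0) depth=16
  Q 53.77.0.59: descend 0011010101001101 ; hops seen [H0] ; pick H0
  + 53.77.18.61/32 (H0) depth=32
  + 43.228.193.0/24 (H3) depth=24
  + 53.77.18.0/24 (H1) depth=24
  + 43.224.0.0/12 (H1) depth=12
  del 53.77.18.61/32 (clear depth 32)
  + 43.228.192.0/23 (H3) depth=23
  Q 53.77.0.2: descend 0011010101001101000 ; hops seen [H0] ; pick H0
  + 53.0.0.0/8 (H2) depth=8
  + 43.0.0.0/8 (H3) depth=8
  + 0.0.0.0/0 (H5) depth=0
  Q 43.228.192.5: descend 00101011111001001100000 ; hops seen [H5,H3,H1,H3] ; pick H3
  Q 43.228.192.7: descend 00101011111001001100000 ; hops seen [H5,H3,H1,H3] ; pick H3
  del 53.0.0.0/8 (clear depth 8)
  del 53.77.18.0/24 (clear depth 24)
  del 43.228.192.0/23 (clear depth 23)
  Q 53.77.215.198: descend 0011010101001101 ; hops seen [H5,H0] ; pick H0
  del 43.224.0.0/12 (clear depth 12)
  + 53.77.18.48/28 (H2) depth=28
  + 43.228.193.0/24 (H4) depth=24

== LOOKUPS ==
["H0","H0","H3","H3","H0"]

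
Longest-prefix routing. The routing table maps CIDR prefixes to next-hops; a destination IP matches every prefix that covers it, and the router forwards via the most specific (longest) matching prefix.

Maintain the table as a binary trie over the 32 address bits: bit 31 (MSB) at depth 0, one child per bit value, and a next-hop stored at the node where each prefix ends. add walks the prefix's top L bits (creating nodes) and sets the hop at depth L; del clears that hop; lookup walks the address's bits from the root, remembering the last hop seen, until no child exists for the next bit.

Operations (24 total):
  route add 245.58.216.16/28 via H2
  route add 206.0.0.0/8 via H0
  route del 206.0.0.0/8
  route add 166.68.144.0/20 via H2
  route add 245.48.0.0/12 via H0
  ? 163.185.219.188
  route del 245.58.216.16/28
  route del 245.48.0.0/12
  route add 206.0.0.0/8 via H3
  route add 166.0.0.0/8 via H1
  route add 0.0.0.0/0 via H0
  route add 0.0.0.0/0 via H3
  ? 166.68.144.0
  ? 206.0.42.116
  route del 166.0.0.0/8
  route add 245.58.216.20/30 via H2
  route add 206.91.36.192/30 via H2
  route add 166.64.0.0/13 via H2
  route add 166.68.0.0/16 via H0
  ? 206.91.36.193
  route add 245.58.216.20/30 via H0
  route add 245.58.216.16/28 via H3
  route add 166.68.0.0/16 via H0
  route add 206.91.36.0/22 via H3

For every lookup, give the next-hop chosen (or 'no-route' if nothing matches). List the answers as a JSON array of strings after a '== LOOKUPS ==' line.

Apply in order:
  + 245.58.216.16/28 (H2) depth=28
  + 206.0.0.0/8 (H0) depth=8
  del 206.0.0.0/8 (clear depth 8)
  + 166.68.144.0/20 (H2) depth=20
  + 245.48.0.0/12 (H0) depth=12
  lookup 163.185.219.188: bits 10100 walk d0:-→d1:-→d2:-→d3:-→d4:-→d5:- -> no-route
  del 245.58.216.16/28 (clear depth 28)
  del 245.48.0.0/12 (clear depth 12)
  + 206.0.0.0/8 (H3) depth=8
  + 166.0.0.0/8 (H1) depth=8
  + 0.0.0.0/0 (H0) depth=0
  + 0.0.0.0/0 (H3) depth=0
  lookup 166.68.144.0: bits 10100110010001001001 walk d0:H3→d1:-→d2:-→d3:-→d4:-→d5:-→d6:-→d7:-→d8:H1→d9:-→d10:-→d11:-→d12:-→d13:-→d14:-→d15:-→d16:-→d17:-→d18:-→d19:-→d20:H2 -> H2
  lookup 206.0.42.116: bits 11001110 walk d0:H3→d1:-→d2:-→d3:-→d4:-→d5:-→d6:-→d7:-→d8:H3 -> H3
  del 166.0.0.0/8 (clear depth 8)
  + 245.58.216.20/30 (H2) depth=30
  + 206.91.36.192/30 (H2) depth=30
  + 166.64.0.0/13 (H2) depth=13
  + 166.68.0.0/16 (H0) depth=16
  lookup 206.91.36.193: bits 110011100101101100100100110000 walk d0:H3→d1:-→d2:-→d3:-→d4:-→d5:-→d6:-→d7:-→d8:H3→d9:-→d10:-→d11:-→d12:-→d13:-→d14:-→d15:-→d16:-→d17:-→d18:-→d19:-→d20:-→d21:-→d22:-→d23:-→d24:-→d25:-→d26:-→d27:-→d28:-→d29:-→d30:H2 -> H2
  + 245.58.216.20/30 (H0) depth=30
  + 245.58.216.16/28 (H3) depth=28
  + 166.68.0.0/16 (H0) depth=16
  + 206.91.36.0/22 (H3) depth=22

== LOOKUPS ==
["no-route","H2","H3","H2"]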